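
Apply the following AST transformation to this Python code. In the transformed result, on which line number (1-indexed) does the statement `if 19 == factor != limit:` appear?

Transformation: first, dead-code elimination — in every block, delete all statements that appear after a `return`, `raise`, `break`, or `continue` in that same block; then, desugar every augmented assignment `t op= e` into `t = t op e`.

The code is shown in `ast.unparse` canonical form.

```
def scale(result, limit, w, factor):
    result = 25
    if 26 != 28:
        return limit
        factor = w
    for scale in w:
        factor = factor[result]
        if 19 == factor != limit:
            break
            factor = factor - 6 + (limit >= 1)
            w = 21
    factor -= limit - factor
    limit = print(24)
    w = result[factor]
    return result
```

7

Transformed code:
def scale(result, limit, w, factor):
    result = 25
    if 26 != 28:
        return limit
    for scale in w:
        factor = factor[result]
        if 19 == factor != limit:
            break
    factor = factor - (limit - factor)
    limit = print(24)
    w = result[factor]
    return result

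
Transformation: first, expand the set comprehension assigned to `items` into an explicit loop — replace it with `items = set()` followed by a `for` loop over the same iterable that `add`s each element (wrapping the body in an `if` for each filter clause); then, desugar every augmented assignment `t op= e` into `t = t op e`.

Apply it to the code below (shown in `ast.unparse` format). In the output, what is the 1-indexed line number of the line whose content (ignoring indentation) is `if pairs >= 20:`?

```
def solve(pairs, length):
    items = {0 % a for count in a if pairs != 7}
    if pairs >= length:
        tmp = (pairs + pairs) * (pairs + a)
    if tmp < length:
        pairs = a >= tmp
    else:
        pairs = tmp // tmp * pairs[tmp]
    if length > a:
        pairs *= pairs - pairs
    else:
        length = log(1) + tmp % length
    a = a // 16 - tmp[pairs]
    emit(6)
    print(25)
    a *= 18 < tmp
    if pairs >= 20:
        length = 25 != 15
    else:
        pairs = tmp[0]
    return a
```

20

Transformed code:
def solve(pairs, length):
    items = set()
    for count in a:
        if pairs != 7:
            items.add(0 % a)
    if pairs >= length:
        tmp = (pairs + pairs) * (pairs + a)
    if tmp < length:
        pairs = a >= tmp
    else:
        pairs = tmp // tmp * pairs[tmp]
    if length > a:
        pairs = pairs * (pairs - pairs)
    else:
        length = log(1) + tmp % length
    a = a // 16 - tmp[pairs]
    emit(6)
    print(25)
    a = a * (18 < tmp)
    if pairs >= 20:
        length = 25 != 15
    else:
        pairs = tmp[0]
    return a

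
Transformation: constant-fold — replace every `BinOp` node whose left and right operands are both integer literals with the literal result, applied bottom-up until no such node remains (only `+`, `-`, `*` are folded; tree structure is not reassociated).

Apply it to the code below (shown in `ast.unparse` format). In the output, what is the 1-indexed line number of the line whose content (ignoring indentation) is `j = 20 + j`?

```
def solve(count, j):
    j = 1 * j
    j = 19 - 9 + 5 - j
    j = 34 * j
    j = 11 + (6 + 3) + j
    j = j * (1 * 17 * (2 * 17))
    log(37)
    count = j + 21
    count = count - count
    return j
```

Transformed code:
def solve(count, j):
    j = 1 * j
    j = 15 - j
    j = 34 * j
    j = 20 + j
    j = j * 578
    log(37)
    count = j + 21
    count = count - count
    return j

5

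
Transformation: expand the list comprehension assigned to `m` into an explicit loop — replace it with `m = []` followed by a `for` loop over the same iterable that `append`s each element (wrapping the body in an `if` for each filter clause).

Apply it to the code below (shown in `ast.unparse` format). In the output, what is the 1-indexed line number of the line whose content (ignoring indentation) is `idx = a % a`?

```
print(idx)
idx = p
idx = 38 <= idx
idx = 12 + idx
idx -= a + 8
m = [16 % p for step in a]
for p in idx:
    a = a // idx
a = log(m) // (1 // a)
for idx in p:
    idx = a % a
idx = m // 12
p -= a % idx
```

Transformed code:
print(idx)
idx = p
idx = 38 <= idx
idx = 12 + idx
idx -= a + 8
m = []
for step in a:
    m.append(16 % p)
for p in idx:
    a = a // idx
a = log(m) // (1 // a)
for idx in p:
    idx = a % a
idx = m // 12
p -= a % idx

13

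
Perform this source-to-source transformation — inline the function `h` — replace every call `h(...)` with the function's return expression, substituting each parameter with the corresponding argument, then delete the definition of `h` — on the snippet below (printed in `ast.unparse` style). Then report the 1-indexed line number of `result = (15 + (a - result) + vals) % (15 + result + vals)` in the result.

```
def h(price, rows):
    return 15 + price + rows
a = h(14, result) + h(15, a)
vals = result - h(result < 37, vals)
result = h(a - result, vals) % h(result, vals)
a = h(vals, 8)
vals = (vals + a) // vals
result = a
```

Transformed code:
a = 15 + 14 + result + (15 + 15 + a)
vals = result - (15 + (result < 37) + vals)
result = (15 + (a - result) + vals) % (15 + result + vals)
a = 15 + vals + 8
vals = (vals + a) // vals
result = a

3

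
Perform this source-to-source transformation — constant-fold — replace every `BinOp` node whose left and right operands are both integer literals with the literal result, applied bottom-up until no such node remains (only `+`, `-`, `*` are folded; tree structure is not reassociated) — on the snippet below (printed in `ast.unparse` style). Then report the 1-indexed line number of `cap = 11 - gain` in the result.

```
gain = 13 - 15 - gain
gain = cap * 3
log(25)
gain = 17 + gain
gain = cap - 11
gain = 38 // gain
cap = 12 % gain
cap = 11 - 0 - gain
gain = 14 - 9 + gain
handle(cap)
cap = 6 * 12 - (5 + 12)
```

Transformed code:
gain = -2 - gain
gain = cap * 3
log(25)
gain = 17 + gain
gain = cap - 11
gain = 38 // gain
cap = 12 % gain
cap = 11 - gain
gain = 5 + gain
handle(cap)
cap = 55

8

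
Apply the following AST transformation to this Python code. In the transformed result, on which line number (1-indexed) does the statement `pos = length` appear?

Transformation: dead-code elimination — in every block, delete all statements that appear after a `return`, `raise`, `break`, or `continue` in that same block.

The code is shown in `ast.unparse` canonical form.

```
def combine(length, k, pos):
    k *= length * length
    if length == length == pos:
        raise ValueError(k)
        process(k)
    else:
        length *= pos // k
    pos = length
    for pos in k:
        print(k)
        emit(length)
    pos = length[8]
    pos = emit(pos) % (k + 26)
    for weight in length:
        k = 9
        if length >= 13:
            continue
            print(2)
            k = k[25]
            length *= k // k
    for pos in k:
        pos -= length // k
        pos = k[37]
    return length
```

7

Transformed code:
def combine(length, k, pos):
    k *= length * length
    if length == length == pos:
        raise ValueError(k)
    else:
        length *= pos // k
    pos = length
    for pos in k:
        print(k)
        emit(length)
    pos = length[8]
    pos = emit(pos) % (k + 26)
    for weight in length:
        k = 9
        if length >= 13:
            continue
    for pos in k:
        pos -= length // k
        pos = k[37]
    return length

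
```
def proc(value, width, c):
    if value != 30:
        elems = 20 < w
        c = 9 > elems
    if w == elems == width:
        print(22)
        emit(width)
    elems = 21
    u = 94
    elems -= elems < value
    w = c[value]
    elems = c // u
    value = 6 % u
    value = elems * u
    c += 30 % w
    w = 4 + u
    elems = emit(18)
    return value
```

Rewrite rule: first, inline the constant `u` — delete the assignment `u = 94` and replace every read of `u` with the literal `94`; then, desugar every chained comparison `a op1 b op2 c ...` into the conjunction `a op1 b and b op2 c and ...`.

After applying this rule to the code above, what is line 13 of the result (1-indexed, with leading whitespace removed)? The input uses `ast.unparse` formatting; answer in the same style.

value = elems * 94

Transformed code:
def proc(value, width, c):
    if value != 30:
        elems = 20 < w
        c = 9 > elems
    if w == elems and elems == width:
        print(22)
        emit(width)
    elems = 21
    elems -= elems < value
    w = c[value]
    elems = c // 94
    value = 6 % 94
    value = elems * 94
    c += 30 % w
    w = 4 + 94
    elems = emit(18)
    return value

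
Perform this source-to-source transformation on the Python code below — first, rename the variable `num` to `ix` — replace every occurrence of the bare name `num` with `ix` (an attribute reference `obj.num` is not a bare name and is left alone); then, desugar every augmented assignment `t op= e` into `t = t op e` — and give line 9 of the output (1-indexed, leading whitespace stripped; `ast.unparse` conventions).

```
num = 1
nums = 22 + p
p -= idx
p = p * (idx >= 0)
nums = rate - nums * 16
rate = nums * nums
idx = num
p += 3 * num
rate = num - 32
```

rate = ix - 32

Transformed code:
ix = 1
nums = 22 + p
p = p - idx
p = p * (idx >= 0)
nums = rate - nums * 16
rate = nums * nums
idx = ix
p = p + 3 * ix
rate = ix - 32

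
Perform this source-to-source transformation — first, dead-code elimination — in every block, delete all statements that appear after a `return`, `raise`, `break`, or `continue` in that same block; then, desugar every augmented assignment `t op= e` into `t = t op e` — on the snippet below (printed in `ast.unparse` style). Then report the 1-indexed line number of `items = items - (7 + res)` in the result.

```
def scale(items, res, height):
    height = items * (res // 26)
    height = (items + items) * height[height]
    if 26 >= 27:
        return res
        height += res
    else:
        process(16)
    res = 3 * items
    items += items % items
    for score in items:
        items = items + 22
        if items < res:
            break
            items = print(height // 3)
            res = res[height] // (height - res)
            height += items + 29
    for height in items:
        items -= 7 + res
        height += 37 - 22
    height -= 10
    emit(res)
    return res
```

Transformed code:
def scale(items, res, height):
    height = items * (res // 26)
    height = (items + items) * height[height]
    if 26 >= 27:
        return res
    else:
        process(16)
    res = 3 * items
    items = items + items % items
    for score in items:
        items = items + 22
        if items < res:
            break
    for height in items:
        items = items - (7 + res)
        height = height + (37 - 22)
    height = height - 10
    emit(res)
    return res

15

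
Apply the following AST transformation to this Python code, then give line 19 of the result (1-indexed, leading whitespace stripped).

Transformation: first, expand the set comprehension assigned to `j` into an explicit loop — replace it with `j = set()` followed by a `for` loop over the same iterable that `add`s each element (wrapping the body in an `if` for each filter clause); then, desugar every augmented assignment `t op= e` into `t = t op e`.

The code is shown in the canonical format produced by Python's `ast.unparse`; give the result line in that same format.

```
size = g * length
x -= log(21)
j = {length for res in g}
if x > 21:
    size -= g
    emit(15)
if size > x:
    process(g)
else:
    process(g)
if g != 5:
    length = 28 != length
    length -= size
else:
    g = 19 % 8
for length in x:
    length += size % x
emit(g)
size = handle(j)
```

Transformed code:
size = g * length
x = x - log(21)
j = set()
for res in g:
    j.add(length)
if x > 21:
    size = size - g
    emit(15)
if size > x:
    process(g)
else:
    process(g)
if g != 5:
    length = 28 != length
    length = length - size
else:
    g = 19 % 8
for length in x:
    length = length + size % x
emit(g)
size = handle(j)

length = length + size % x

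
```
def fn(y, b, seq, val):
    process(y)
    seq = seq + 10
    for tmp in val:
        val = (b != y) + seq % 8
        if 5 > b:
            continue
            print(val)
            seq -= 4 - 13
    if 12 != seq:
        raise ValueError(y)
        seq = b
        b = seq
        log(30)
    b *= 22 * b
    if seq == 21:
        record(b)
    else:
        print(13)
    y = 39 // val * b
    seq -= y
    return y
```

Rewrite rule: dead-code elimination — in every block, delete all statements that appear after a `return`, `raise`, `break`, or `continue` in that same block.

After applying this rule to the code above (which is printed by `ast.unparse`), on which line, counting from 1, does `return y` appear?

17

Transformed code:
def fn(y, b, seq, val):
    process(y)
    seq = seq + 10
    for tmp in val:
        val = (b != y) + seq % 8
        if 5 > b:
            continue
    if 12 != seq:
        raise ValueError(y)
    b *= 22 * b
    if seq == 21:
        record(b)
    else:
        print(13)
    y = 39 // val * b
    seq -= y
    return y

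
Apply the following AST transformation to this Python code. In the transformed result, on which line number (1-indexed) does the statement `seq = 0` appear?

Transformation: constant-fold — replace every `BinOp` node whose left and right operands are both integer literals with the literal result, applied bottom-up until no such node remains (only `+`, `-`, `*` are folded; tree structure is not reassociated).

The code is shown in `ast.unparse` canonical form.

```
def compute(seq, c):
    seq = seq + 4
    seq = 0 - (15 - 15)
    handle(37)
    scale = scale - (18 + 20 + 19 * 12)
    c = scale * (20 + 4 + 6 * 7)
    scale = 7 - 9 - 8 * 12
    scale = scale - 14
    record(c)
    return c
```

3

Transformed code:
def compute(seq, c):
    seq = seq + 4
    seq = 0
    handle(37)
    scale = scale - 266
    c = scale * 66
    scale = -98
    scale = scale - 14
    record(c)
    return c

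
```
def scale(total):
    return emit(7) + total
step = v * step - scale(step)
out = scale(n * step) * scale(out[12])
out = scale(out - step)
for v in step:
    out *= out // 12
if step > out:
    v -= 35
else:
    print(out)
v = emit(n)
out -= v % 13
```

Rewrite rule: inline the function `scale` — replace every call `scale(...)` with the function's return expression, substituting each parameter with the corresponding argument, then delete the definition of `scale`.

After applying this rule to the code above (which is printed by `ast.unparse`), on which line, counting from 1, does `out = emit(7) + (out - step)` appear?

3

Transformed code:
step = v * step - (emit(7) + step)
out = (emit(7) + n * step) * (emit(7) + out[12])
out = emit(7) + (out - step)
for v in step:
    out *= out // 12
if step > out:
    v -= 35
else:
    print(out)
v = emit(n)
out -= v % 13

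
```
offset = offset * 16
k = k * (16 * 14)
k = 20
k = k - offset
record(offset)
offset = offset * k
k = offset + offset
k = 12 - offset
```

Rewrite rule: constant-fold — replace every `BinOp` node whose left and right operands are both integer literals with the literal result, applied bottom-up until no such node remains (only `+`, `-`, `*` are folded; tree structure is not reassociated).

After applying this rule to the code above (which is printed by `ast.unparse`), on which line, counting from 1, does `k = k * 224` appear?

2

Transformed code:
offset = offset * 16
k = k * 224
k = 20
k = k - offset
record(offset)
offset = offset * k
k = offset + offset
k = 12 - offset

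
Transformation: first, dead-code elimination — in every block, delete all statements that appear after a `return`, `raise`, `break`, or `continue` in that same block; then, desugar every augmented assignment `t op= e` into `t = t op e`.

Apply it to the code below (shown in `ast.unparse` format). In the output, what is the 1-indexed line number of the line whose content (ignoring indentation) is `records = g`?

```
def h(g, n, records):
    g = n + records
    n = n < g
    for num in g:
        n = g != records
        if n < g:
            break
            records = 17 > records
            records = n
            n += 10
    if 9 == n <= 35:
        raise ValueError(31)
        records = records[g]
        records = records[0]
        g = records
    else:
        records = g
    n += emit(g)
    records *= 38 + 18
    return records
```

Transformed code:
def h(g, n, records):
    g = n + records
    n = n < g
    for num in g:
        n = g != records
        if n < g:
            break
    if 9 == n <= 35:
        raise ValueError(31)
    else:
        records = g
    n = n + emit(g)
    records = records * (38 + 18)
    return records

11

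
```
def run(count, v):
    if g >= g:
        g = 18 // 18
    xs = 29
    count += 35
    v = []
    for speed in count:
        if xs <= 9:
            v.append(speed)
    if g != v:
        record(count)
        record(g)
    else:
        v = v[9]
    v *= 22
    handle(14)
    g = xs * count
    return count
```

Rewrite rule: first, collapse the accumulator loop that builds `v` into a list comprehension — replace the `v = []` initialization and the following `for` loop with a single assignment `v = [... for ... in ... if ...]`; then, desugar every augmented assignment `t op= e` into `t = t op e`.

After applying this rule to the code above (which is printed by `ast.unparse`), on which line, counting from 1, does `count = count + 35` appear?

Transformed code:
def run(count, v):
    if g >= g:
        g = 18 // 18
    xs = 29
    count = count + 35
    v = [speed for speed in count if xs <= 9]
    if g != v:
        record(count)
        record(g)
    else:
        v = v[9]
    v = v * 22
    handle(14)
    g = xs * count
    return count

5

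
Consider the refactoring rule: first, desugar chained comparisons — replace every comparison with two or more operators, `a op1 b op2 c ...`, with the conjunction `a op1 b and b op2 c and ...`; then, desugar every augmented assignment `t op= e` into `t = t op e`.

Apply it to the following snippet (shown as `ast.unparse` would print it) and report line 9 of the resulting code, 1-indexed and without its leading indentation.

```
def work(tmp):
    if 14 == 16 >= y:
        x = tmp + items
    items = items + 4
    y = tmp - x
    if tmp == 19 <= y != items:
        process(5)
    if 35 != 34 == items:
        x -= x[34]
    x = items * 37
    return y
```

Transformed code:
def work(tmp):
    if 14 == 16 and 16 >= y:
        x = tmp + items
    items = items + 4
    y = tmp - x
    if tmp == 19 and 19 <= y and (y != items):
        process(5)
    if 35 != 34 and 34 == items:
        x = x - x[34]
    x = items * 37
    return y

x = x - x[34]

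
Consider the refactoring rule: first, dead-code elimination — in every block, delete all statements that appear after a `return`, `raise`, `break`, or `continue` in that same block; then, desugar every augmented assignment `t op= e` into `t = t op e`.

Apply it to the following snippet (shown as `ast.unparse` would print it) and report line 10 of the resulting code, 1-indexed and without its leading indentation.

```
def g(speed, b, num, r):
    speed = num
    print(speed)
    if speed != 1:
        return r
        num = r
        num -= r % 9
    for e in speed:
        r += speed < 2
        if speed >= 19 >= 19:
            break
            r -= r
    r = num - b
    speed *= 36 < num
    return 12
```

r = num - b

Transformed code:
def g(speed, b, num, r):
    speed = num
    print(speed)
    if speed != 1:
        return r
    for e in speed:
        r = r + (speed < 2)
        if speed >= 19 >= 19:
            break
    r = num - b
    speed = speed * (36 < num)
    return 12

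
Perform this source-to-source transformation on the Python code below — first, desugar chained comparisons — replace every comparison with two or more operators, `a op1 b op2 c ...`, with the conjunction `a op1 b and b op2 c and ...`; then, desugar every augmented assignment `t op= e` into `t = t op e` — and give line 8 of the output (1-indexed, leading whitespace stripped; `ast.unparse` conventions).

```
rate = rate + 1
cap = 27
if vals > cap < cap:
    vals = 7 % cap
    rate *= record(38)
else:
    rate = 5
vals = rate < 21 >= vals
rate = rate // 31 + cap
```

Transformed code:
rate = rate + 1
cap = 27
if vals > cap and cap < cap:
    vals = 7 % cap
    rate = rate * record(38)
else:
    rate = 5
vals = rate < 21 and 21 >= vals
rate = rate // 31 + cap

vals = rate < 21 and 21 >= vals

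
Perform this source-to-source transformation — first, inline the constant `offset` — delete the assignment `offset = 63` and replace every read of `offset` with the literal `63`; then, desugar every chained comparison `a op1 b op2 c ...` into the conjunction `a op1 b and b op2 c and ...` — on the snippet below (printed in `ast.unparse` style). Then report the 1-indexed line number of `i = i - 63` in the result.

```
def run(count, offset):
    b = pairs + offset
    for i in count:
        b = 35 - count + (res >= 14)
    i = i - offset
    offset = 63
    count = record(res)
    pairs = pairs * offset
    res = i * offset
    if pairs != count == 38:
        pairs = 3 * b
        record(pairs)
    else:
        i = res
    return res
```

Transformed code:
def run(count, offset):
    b = pairs + 63
    for i in count:
        b = 35 - count + (res >= 14)
    i = i - 63
    count = record(res)
    pairs = pairs * 63
    res = i * 63
    if pairs != count and count == 38:
        pairs = 3 * b
        record(pairs)
    else:
        i = res
    return res

5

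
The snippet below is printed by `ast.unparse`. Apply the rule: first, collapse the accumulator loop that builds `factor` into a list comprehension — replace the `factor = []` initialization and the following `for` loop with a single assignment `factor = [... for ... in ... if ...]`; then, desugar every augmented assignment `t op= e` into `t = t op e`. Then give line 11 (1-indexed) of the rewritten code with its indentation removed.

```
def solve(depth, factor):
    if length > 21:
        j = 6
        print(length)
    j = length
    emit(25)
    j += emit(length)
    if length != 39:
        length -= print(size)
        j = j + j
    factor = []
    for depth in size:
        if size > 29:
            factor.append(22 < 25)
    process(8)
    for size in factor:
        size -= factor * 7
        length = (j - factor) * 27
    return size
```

Transformed code:
def solve(depth, factor):
    if length > 21:
        j = 6
        print(length)
    j = length
    emit(25)
    j = j + emit(length)
    if length != 39:
        length = length - print(size)
        j = j + j
    factor = [22 < 25 for depth in size if size > 29]
    process(8)
    for size in factor:
        size = size - factor * 7
        length = (j - factor) * 27
    return size

factor = [22 < 25 for depth in size if size > 29]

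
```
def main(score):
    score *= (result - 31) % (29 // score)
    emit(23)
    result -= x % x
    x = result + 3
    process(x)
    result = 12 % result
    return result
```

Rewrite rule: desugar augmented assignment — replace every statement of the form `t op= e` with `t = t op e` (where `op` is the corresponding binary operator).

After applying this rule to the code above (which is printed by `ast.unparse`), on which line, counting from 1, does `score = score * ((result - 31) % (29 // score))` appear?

2

Transformed code:
def main(score):
    score = score * ((result - 31) % (29 // score))
    emit(23)
    result = result - x % x
    x = result + 3
    process(x)
    result = 12 % result
    return result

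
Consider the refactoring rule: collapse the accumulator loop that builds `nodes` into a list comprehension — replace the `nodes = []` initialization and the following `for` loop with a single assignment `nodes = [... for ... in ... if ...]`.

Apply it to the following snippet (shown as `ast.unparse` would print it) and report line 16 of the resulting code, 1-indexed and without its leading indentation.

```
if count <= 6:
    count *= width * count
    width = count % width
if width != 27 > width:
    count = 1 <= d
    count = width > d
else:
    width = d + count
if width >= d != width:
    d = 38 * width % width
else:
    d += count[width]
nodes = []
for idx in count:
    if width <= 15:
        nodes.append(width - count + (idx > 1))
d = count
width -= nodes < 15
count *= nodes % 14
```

count *= nodes % 14

Transformed code:
if count <= 6:
    count *= width * count
    width = count % width
if width != 27 > width:
    count = 1 <= d
    count = width > d
else:
    width = d + count
if width >= d != width:
    d = 38 * width % width
else:
    d += count[width]
nodes = [width - count + (idx > 1) for idx in count if width <= 15]
d = count
width -= nodes < 15
count *= nodes % 14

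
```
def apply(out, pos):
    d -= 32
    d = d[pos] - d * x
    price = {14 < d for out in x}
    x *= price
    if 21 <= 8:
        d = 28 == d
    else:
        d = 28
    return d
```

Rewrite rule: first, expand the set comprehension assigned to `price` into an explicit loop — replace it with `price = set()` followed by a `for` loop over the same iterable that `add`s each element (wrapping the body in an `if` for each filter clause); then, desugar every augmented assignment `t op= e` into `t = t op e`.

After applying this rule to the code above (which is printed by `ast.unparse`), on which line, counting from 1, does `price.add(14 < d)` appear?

6

Transformed code:
def apply(out, pos):
    d = d - 32
    d = d[pos] - d * x
    price = set()
    for out in x:
        price.add(14 < d)
    x = x * price
    if 21 <= 8:
        d = 28 == d
    else:
        d = 28
    return d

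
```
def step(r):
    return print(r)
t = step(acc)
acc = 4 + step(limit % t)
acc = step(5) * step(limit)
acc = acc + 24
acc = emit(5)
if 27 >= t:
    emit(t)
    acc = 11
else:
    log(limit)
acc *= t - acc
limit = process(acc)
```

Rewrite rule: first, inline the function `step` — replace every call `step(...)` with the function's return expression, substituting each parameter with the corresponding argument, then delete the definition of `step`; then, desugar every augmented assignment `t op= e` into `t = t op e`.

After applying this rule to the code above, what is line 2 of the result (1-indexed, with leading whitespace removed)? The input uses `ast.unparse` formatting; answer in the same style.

Transformed code:
t = print(acc)
acc = 4 + print(limit % t)
acc = print(5) * print(limit)
acc = acc + 24
acc = emit(5)
if 27 >= t:
    emit(t)
    acc = 11
else:
    log(limit)
acc = acc * (t - acc)
limit = process(acc)

acc = 4 + print(limit % t)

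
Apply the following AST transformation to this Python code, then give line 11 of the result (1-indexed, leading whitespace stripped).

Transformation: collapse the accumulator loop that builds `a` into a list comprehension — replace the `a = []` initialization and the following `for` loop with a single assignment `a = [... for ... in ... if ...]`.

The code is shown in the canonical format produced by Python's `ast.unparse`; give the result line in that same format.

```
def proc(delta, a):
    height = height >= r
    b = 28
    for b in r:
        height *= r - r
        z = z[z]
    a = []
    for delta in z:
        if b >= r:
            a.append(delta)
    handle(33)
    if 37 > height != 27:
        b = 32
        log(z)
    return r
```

log(z)

Transformed code:
def proc(delta, a):
    height = height >= r
    b = 28
    for b in r:
        height *= r - r
        z = z[z]
    a = [delta for delta in z if b >= r]
    handle(33)
    if 37 > height != 27:
        b = 32
        log(z)
    return r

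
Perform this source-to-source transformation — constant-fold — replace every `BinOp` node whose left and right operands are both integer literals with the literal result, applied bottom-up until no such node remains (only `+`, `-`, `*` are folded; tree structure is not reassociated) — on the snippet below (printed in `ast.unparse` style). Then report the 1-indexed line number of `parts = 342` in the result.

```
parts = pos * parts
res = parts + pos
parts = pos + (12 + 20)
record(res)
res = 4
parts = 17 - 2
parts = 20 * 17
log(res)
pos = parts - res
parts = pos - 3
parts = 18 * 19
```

Transformed code:
parts = pos * parts
res = parts + pos
parts = pos + 32
record(res)
res = 4
parts = 15
parts = 340
log(res)
pos = parts - res
parts = pos - 3
parts = 342

11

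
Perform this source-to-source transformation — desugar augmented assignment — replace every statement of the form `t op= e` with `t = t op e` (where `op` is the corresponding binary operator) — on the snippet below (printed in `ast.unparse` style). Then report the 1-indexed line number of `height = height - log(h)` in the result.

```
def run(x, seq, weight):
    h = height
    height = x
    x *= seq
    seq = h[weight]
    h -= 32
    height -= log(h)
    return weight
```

7

Transformed code:
def run(x, seq, weight):
    h = height
    height = x
    x = x * seq
    seq = h[weight]
    h = h - 32
    height = height - log(h)
    return weight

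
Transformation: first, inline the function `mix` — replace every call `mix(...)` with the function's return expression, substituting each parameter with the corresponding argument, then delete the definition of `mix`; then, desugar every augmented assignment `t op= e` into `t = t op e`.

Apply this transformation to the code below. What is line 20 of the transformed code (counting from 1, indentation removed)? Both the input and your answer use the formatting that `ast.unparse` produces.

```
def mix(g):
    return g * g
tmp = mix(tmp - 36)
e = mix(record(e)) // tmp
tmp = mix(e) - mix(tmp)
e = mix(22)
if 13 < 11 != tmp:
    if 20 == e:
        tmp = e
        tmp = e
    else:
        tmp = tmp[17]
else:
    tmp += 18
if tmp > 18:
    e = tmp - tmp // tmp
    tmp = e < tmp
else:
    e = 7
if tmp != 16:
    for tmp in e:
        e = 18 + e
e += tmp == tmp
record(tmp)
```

Transformed code:
tmp = (tmp - 36) * (tmp - 36)
e = record(e) * record(e) // tmp
tmp = e * e - tmp * tmp
e = 22 * 22
if 13 < 11 != tmp:
    if 20 == e:
        tmp = e
        tmp = e
    else:
        tmp = tmp[17]
else:
    tmp = tmp + 18
if tmp > 18:
    e = tmp - tmp // tmp
    tmp = e < tmp
else:
    e = 7
if tmp != 16:
    for tmp in e:
        e = 18 + e
e = e + (tmp == tmp)
record(tmp)

e = 18 + e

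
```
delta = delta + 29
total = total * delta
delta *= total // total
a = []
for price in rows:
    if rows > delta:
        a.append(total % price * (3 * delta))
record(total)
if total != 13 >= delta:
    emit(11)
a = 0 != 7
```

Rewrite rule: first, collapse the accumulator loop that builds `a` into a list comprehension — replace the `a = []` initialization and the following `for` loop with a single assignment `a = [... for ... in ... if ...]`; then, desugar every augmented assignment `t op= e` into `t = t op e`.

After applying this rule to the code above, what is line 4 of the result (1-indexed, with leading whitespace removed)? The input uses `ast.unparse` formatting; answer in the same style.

Transformed code:
delta = delta + 29
total = total * delta
delta = delta * (total // total)
a = [total % price * (3 * delta) for price in rows if rows > delta]
record(total)
if total != 13 >= delta:
    emit(11)
a = 0 != 7

a = [total % price * (3 * delta) for price in rows if rows > delta]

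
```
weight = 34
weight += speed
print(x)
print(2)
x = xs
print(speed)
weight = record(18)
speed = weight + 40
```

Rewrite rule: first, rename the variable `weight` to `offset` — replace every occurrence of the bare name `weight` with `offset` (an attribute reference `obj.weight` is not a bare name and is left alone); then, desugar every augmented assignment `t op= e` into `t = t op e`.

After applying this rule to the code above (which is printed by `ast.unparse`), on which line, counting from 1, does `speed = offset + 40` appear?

8

Transformed code:
offset = 34
offset = offset + speed
print(x)
print(2)
x = xs
print(speed)
offset = record(18)
speed = offset + 40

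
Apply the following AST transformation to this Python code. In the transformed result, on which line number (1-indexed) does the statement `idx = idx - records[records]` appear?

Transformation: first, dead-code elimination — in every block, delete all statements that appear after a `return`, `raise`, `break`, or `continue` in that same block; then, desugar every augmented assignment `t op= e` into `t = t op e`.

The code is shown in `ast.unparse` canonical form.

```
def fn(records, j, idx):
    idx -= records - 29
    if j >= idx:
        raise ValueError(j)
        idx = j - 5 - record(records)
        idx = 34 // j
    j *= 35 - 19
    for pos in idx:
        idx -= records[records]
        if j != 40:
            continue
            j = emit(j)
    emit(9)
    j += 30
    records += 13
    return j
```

7

Transformed code:
def fn(records, j, idx):
    idx = idx - (records - 29)
    if j >= idx:
        raise ValueError(j)
    j = j * (35 - 19)
    for pos in idx:
        idx = idx - records[records]
        if j != 40:
            continue
    emit(9)
    j = j + 30
    records = records + 13
    return j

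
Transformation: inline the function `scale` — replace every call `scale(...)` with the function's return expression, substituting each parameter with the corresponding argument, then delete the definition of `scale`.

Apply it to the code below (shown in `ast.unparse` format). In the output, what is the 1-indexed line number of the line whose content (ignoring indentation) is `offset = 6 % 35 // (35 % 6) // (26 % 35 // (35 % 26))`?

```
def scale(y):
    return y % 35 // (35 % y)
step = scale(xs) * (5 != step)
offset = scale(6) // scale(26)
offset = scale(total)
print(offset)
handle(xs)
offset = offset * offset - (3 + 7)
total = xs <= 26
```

Transformed code:
step = xs % 35 // (35 % xs) * (5 != step)
offset = 6 % 35 // (35 % 6) // (26 % 35 // (35 % 26))
offset = total % 35 // (35 % total)
print(offset)
handle(xs)
offset = offset * offset - (3 + 7)
total = xs <= 26

2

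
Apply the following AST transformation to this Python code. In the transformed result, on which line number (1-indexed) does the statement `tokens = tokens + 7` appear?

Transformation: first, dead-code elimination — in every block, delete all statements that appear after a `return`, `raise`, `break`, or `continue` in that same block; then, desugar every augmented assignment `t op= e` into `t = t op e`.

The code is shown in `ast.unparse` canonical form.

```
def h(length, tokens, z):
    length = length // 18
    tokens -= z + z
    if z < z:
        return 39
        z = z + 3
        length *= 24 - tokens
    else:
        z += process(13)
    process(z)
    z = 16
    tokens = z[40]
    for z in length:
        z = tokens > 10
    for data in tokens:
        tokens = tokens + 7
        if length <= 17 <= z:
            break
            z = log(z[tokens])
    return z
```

Transformed code:
def h(length, tokens, z):
    length = length // 18
    tokens = tokens - (z + z)
    if z < z:
        return 39
    else:
        z = z + process(13)
    process(z)
    z = 16
    tokens = z[40]
    for z in length:
        z = tokens > 10
    for data in tokens:
        tokens = tokens + 7
        if length <= 17 <= z:
            break
    return z

14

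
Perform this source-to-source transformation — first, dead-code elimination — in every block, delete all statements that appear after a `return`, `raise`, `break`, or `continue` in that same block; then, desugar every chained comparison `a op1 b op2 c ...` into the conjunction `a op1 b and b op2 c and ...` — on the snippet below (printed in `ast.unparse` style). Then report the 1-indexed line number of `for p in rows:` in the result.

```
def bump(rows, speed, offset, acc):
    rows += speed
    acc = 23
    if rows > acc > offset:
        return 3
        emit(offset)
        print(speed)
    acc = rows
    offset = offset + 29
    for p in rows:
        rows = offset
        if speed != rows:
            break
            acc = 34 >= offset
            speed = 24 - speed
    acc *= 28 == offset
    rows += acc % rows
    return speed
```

8

Transformed code:
def bump(rows, speed, offset, acc):
    rows += speed
    acc = 23
    if rows > acc and acc > offset:
        return 3
    acc = rows
    offset = offset + 29
    for p in rows:
        rows = offset
        if speed != rows:
            break
    acc *= 28 == offset
    rows += acc % rows
    return speed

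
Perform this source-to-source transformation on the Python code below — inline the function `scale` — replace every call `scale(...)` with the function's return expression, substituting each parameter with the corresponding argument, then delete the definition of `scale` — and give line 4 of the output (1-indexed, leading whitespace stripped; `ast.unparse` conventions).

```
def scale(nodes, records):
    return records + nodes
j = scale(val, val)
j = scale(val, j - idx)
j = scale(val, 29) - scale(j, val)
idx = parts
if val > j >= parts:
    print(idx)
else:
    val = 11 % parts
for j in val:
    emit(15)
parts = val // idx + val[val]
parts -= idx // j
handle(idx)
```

Transformed code:
j = val + val
j = j - idx + val
j = 29 + val - (val + j)
idx = parts
if val > j >= parts:
    print(idx)
else:
    val = 11 % parts
for j in val:
    emit(15)
parts = val // idx + val[val]
parts -= idx // j
handle(idx)

idx = parts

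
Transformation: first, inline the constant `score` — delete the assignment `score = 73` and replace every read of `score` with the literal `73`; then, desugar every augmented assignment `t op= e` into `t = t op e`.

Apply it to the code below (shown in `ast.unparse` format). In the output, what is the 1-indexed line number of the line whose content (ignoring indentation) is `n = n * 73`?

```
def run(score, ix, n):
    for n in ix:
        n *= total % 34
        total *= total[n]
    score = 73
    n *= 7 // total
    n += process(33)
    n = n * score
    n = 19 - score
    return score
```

7

Transformed code:
def run(score, ix, n):
    for n in ix:
        n = n * (total % 34)
        total = total * total[n]
    n = n * (7 // total)
    n = n + process(33)
    n = n * 73
    n = 19 - 73
    return 73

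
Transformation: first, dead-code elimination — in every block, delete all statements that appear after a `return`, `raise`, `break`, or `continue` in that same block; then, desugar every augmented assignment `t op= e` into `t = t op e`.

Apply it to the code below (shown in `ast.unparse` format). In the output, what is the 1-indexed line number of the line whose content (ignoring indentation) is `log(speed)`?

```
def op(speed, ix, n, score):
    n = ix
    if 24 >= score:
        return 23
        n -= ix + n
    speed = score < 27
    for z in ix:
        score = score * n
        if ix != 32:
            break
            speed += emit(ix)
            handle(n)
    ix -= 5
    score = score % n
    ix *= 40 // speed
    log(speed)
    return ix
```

13

Transformed code:
def op(speed, ix, n, score):
    n = ix
    if 24 >= score:
        return 23
    speed = score < 27
    for z in ix:
        score = score * n
        if ix != 32:
            break
    ix = ix - 5
    score = score % n
    ix = ix * (40 // speed)
    log(speed)
    return ix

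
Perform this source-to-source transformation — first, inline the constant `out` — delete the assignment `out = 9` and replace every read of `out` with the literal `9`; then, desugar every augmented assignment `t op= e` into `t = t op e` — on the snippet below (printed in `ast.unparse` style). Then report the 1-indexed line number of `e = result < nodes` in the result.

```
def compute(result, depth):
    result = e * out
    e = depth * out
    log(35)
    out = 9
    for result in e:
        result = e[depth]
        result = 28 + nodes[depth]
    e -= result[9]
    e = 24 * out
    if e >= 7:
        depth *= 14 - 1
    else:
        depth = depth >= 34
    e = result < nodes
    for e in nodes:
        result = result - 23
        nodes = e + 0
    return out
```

Transformed code:
def compute(result, depth):
    result = e * 9
    e = depth * 9
    log(35)
    for result in e:
        result = e[depth]
        result = 28 + nodes[depth]
    e = e - result[9]
    e = 24 * 9
    if e >= 7:
        depth = depth * (14 - 1)
    else:
        depth = depth >= 34
    e = result < nodes
    for e in nodes:
        result = result - 23
        nodes = e + 0
    return 9

14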